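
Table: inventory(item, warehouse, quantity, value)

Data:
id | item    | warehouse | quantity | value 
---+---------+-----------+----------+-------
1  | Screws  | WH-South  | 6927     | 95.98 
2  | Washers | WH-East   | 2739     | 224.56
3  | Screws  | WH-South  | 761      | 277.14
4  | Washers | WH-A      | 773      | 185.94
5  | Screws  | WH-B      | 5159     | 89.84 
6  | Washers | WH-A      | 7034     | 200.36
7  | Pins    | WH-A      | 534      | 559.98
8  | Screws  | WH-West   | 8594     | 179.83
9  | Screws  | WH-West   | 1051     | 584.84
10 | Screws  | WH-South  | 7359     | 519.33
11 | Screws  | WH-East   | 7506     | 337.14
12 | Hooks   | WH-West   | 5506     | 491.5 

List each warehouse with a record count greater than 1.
SELECT warehouse, COUNT(*) as cnt
FROM inventory
GROUP BY warehouse
HAVING COUNT(*) > 1

Result:
  WH-A: 3
  WH-East: 2
  WH-South: 3
  WH-West: 3

Note: HAVING filters groups after aggregation, WHERE filters rows before.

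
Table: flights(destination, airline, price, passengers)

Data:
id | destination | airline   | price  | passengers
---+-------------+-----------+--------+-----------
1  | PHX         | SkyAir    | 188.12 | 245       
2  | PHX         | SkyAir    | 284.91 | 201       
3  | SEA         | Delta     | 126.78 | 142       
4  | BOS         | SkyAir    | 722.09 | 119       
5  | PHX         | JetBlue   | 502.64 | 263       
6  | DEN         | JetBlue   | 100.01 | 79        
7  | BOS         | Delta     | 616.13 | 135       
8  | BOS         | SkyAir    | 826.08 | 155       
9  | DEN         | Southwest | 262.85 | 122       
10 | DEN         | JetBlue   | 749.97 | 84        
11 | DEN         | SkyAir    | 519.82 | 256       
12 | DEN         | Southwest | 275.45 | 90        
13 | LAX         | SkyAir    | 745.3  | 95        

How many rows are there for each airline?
SELECT airline, COUNT(*) as count
FROM flights
GROUP BY airline

Result:
  Delta: 2
  JetBlue: 3
  SkyAir: 6
  Southwest: 2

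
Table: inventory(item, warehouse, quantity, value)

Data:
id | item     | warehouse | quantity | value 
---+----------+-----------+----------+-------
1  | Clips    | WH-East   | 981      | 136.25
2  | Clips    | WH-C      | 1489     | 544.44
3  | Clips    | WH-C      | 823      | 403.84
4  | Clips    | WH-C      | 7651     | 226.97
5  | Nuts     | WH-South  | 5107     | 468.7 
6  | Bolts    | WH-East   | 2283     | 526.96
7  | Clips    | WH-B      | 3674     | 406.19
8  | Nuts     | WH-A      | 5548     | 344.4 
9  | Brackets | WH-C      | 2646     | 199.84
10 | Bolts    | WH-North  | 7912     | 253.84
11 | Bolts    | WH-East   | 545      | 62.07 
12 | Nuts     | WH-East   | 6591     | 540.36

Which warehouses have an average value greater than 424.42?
SELECT warehouse, AVG(value)
FROM inventory
GROUP BY warehouse
HAVING AVG(value) > 424.42

Result:
  WH-South: avg=468.70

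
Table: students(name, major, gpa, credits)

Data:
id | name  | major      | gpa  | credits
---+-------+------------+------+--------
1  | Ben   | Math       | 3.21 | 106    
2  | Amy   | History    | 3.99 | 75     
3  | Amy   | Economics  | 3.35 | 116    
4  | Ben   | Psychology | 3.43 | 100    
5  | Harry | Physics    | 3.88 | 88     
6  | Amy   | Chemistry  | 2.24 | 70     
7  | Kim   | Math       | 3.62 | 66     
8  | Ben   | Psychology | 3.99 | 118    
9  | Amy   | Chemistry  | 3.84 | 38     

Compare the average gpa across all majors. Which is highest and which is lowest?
SELECT major, AVG(gpa)
FROM students
GROUP BY major
ORDER BY AVG(gpa)

All groups:
  Chemistry: 3.04
  Economics: 3.35
  Math: 3.42
  Psychology: 3.71
  Physics: 3.88
  History: 3.99

Highest: History (3.99)
Lowest: Chemistry (3.04)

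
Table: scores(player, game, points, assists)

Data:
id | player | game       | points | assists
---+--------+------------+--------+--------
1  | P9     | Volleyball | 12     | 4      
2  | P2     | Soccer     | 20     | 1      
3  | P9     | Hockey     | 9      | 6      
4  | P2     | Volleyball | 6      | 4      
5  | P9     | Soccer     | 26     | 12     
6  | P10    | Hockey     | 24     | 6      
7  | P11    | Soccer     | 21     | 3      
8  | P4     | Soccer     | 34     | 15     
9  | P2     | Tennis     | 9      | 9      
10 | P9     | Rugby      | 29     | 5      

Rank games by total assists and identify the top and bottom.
SELECT game, SUM(assists)
FROM scores
GROUP BY game
ORDER BY SUM(assists)

All groups:
  Rugby: 5
  Volleyball: 8
  Tennis: 9
  Hockey: 12
  Soccer: 31

Highest: Soccer (31)
Lowest: Rugby (5)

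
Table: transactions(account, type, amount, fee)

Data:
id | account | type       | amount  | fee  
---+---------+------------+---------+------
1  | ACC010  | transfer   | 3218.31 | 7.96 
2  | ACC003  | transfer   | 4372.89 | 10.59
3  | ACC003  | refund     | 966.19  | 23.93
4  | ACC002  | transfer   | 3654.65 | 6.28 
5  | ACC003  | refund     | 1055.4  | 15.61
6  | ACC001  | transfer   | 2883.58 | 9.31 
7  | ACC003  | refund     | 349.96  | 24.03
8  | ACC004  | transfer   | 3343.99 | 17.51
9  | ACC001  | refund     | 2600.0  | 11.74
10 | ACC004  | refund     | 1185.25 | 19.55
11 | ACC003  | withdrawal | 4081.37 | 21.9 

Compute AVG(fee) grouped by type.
SELECT type, AVG(fee) as result
FROM transactions
GROUP BY type

Result:
  refund: 18.97
  transfer: 10.33
  withdrawal: 21.90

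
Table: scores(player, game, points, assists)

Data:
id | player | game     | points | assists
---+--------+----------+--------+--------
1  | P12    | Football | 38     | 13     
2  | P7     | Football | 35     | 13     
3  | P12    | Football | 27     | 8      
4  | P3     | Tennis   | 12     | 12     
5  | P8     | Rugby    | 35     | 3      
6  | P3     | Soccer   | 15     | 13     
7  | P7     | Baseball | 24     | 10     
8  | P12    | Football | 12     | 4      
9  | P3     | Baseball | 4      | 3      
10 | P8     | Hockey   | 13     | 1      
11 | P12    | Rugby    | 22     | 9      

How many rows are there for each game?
SELECT game, COUNT(*) as count
FROM scores
GROUP BY game

Result:
  Baseball: 2
  Football: 4
  Hockey: 1
  Rugby: 2
  Soccer: 1
  Tennis: 1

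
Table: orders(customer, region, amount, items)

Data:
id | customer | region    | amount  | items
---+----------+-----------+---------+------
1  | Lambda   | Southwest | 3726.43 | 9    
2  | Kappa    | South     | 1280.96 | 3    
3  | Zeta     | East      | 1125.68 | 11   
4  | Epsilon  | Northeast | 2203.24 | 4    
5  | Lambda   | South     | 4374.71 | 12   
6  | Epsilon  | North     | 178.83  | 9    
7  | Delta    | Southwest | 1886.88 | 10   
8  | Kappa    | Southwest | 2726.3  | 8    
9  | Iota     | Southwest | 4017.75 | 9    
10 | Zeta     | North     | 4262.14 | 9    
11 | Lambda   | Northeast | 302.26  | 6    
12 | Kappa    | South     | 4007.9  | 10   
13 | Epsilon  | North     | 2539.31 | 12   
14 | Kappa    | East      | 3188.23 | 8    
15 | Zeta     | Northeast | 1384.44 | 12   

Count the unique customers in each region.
SELECT region, COUNT(DISTINCT customer)
FROM orders
GROUP BY region

Result:
  East: 2 distinct
  North: 2 distinct
  Northeast: 3 distinct
  South: 2 distinct
  Southwest: 4 distinct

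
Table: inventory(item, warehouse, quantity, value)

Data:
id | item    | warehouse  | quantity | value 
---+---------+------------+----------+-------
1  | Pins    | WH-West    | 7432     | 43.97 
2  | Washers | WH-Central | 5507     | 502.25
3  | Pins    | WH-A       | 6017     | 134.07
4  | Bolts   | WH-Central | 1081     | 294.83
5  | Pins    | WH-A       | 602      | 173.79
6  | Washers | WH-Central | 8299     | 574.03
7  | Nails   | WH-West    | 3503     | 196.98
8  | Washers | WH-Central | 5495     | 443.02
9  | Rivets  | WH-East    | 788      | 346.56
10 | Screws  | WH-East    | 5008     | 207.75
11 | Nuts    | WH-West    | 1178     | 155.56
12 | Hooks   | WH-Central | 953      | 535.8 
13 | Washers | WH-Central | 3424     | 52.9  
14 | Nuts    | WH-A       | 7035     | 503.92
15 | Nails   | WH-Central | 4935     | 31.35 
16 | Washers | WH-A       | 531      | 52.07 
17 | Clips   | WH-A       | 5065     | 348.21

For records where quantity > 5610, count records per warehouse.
SELECT warehouse, COUNT(*)
FROM inventory
WHERE quantity > 5610
GROUP BY warehouse

Note: WHERE filters rows before grouping.

Result:
  WH-A: 2
  WH-Central: 1
  WH-West: 1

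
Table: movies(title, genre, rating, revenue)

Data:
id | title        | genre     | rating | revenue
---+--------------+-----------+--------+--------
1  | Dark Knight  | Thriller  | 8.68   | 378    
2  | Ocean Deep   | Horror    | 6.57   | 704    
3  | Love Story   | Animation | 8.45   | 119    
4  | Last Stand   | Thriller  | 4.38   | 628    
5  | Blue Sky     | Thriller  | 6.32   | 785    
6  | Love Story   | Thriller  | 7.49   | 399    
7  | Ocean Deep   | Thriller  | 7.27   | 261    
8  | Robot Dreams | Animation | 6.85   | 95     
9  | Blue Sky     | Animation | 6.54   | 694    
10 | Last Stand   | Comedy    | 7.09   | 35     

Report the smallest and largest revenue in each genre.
SELECT genre, MIN(revenue), MAX(revenue)
FROM movies
GROUP BY genre

Result:
  Animation: min=95, max=694
  Comedy: min=35, max=35
  Horror: min=704, max=704
  Thriller: min=261, max=785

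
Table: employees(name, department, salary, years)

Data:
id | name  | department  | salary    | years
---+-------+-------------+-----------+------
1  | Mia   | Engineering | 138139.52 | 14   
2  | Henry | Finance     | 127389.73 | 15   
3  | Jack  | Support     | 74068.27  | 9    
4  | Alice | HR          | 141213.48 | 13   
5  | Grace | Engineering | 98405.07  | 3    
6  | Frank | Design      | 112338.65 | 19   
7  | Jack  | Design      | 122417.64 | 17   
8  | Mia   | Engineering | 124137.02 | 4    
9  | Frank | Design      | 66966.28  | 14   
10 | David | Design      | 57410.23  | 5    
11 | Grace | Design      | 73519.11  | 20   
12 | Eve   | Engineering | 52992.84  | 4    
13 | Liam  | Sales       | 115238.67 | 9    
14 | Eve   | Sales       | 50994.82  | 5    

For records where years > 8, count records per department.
SELECT department, COUNT(*)
FROM employees
WHERE years > 8
GROUP BY department

Note: WHERE filters rows before grouping.

Result:
  Design: 4
  Engineering: 1
  Finance: 1
  HR: 1
  Sales: 1
  Support: 1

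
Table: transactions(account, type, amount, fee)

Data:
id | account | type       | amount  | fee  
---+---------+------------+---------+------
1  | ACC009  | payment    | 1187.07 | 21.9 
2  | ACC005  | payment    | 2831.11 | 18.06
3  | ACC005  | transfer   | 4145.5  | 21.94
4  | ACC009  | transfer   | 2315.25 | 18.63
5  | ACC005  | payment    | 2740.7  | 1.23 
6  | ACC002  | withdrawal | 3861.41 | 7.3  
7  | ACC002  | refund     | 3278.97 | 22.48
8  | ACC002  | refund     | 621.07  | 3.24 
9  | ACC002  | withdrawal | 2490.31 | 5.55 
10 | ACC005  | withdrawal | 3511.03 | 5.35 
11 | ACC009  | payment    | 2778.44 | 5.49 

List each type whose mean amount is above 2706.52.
SELECT type, AVG(amount)
FROM transactions
GROUP BY type
HAVING AVG(amount) > 2706.52

Result:
  transfer: avg=3230.38
  withdrawal: avg=3287.58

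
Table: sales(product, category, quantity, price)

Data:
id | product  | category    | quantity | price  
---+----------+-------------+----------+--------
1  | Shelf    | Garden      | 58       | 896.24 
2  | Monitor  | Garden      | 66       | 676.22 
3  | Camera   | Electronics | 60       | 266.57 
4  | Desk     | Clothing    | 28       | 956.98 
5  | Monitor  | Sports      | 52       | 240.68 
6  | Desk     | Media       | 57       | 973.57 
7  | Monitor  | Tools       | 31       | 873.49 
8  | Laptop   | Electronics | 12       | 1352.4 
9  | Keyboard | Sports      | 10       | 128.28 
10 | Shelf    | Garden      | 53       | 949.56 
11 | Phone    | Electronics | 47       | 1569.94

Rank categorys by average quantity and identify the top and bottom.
SELECT category, AVG(quantity)
FROM sales
GROUP BY category
ORDER BY AVG(quantity)

All groups:
  Clothing: 28.00
  Sports: 31.00
  Tools: 31.00
  Electronics: 39.67
  Media: 57.00
  Garden: 59.00

Highest: Garden (59.00)
Lowest: Clothing (28.00)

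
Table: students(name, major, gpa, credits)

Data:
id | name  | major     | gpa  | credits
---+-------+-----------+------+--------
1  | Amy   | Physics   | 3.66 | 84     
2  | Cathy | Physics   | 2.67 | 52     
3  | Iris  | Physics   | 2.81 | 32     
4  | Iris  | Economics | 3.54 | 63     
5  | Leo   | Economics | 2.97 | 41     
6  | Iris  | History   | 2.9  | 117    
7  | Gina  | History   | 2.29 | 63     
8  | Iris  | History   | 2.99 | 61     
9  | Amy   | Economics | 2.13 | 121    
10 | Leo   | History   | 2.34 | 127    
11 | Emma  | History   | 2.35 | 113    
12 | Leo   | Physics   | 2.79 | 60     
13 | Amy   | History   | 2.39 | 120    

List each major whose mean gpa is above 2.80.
SELECT major, AVG(gpa)
FROM students
GROUP BY major
HAVING AVG(gpa) > 2.80

Result:
  Economics: avg=2.88
  Physics: avg=2.98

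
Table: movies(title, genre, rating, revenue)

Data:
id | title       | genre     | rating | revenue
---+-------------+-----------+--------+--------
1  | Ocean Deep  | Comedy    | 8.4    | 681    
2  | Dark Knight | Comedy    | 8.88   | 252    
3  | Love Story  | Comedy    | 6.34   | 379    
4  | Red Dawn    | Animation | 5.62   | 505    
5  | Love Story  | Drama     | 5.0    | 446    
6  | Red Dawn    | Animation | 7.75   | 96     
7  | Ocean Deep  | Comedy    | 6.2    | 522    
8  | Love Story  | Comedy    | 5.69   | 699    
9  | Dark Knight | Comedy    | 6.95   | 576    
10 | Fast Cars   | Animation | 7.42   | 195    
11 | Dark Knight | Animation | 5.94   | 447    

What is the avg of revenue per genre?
SELECT genre, AVG(revenue) as result
FROM movies
GROUP BY genre

Result:
  Animation: 310.75
  Comedy: 518.17
  Drama: 446.00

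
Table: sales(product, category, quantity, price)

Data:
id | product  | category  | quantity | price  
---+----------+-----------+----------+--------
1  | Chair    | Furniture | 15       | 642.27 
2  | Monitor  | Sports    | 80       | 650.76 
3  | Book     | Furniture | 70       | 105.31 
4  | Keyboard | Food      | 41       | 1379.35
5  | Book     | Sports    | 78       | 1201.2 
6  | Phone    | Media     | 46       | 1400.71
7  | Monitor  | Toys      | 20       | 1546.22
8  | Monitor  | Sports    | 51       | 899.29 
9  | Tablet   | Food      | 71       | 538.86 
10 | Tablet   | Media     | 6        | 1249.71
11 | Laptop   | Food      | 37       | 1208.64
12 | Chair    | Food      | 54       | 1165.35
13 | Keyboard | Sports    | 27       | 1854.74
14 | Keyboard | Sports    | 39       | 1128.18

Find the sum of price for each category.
SELECT category, SUM(price) as result
FROM sales
GROUP BY category

Result:
  Food: 4292.20
  Furniture: 747.58
  Media: 2650.42
  Sports: 5734.17
  Toys: 1546.22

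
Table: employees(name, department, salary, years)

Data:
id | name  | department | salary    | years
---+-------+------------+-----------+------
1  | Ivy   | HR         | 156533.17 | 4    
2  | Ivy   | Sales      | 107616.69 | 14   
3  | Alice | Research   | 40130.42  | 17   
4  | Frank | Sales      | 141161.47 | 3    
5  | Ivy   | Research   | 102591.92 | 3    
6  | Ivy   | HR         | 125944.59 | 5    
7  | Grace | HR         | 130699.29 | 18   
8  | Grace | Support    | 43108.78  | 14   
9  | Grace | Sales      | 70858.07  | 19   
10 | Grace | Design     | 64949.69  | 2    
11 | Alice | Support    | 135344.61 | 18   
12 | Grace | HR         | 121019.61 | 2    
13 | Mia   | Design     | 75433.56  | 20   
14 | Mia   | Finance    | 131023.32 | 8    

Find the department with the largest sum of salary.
SELECT department, SUM(salary) as val
FROM employees
GROUP BY department
ORDER BY val DESC
LIMIT 1

Result: HR with sum(salary) = 534196.66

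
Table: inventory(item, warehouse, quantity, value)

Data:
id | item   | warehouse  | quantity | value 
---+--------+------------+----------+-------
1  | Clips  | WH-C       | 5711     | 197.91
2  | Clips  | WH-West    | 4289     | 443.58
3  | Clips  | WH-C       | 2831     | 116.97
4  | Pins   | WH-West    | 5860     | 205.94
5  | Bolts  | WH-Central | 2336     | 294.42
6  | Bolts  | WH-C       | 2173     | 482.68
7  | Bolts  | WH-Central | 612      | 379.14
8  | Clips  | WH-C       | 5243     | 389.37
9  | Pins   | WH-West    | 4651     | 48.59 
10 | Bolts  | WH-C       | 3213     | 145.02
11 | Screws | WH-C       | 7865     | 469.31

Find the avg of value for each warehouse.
SELECT warehouse, AVG(value) as result
FROM inventory
GROUP BY warehouse

Result:
  WH-C: 300.21
  WH-Central: 336.78
  WH-West: 232.70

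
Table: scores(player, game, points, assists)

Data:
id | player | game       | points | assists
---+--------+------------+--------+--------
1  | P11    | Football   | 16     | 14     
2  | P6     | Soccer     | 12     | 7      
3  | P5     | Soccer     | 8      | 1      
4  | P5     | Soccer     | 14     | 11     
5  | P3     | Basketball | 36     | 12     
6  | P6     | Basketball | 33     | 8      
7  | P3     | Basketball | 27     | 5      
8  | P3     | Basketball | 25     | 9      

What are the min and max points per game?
SELECT game, MIN(points), MAX(points)
FROM scores
GROUP BY game

Result:
  Basketball: min=25, max=36
  Football: min=16, max=16
  Soccer: min=8, max=14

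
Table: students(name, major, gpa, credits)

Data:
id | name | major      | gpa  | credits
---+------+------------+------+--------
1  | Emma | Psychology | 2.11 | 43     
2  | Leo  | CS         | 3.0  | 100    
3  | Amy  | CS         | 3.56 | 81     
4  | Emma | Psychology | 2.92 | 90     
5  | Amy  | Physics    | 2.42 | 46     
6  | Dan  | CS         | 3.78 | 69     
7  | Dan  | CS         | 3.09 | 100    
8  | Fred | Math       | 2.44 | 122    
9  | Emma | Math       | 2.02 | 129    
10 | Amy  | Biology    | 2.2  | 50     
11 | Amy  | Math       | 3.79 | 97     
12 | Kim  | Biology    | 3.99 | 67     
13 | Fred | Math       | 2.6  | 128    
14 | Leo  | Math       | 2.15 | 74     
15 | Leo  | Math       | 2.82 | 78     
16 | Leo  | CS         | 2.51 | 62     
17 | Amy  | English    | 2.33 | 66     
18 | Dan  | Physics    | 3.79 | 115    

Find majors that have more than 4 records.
SELECT major, COUNT(*) as cnt
FROM students
GROUP BY major
HAVING COUNT(*) > 4

Result:
  CS: 5
  Math: 6

Note: HAVING filters groups after aggregation, WHERE filters rows before.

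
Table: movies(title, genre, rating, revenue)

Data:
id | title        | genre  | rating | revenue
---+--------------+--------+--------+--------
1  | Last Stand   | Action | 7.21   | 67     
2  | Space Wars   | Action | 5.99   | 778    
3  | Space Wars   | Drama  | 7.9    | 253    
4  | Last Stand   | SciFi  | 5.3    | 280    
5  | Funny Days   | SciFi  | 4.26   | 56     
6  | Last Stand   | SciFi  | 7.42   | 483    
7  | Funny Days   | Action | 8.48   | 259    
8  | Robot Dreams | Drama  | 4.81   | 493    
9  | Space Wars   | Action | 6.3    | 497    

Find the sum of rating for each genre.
SELECT genre, SUM(rating) as result
FROM movies
GROUP BY genre

Result:
  Action: 27.98
  Drama: 12.71
  SciFi: 16.98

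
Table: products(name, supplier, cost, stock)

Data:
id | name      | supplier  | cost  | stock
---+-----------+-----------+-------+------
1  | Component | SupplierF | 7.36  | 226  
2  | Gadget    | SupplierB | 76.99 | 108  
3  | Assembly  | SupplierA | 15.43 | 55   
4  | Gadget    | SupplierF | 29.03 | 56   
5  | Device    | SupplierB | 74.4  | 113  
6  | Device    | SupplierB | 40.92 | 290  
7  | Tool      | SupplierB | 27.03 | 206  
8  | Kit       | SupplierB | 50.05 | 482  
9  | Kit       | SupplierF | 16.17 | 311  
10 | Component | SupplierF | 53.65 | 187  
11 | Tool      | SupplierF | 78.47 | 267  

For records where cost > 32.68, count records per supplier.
SELECT supplier, COUNT(*)
FROM products
WHERE cost > 32.68
GROUP BY supplier

Note: WHERE filters rows before grouping.

Result:
  SupplierB: 4
  SupplierF: 2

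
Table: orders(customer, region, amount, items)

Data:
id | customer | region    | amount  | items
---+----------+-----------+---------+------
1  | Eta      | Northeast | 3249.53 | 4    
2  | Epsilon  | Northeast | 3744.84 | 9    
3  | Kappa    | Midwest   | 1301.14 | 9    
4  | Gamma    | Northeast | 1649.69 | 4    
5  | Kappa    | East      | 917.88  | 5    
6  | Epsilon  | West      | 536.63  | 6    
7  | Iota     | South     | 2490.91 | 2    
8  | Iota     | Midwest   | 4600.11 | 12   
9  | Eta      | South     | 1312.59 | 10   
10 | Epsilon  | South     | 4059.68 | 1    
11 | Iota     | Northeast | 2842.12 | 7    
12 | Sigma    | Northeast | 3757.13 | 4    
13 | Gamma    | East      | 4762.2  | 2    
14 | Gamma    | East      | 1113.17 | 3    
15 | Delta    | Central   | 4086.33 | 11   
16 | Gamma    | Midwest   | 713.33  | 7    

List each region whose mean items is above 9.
SELECT region, AVG(items)
FROM orders
GROUP BY region
HAVING AVG(items) > 9

Result:
  Central: avg=11.00
  Midwest: avg=9.33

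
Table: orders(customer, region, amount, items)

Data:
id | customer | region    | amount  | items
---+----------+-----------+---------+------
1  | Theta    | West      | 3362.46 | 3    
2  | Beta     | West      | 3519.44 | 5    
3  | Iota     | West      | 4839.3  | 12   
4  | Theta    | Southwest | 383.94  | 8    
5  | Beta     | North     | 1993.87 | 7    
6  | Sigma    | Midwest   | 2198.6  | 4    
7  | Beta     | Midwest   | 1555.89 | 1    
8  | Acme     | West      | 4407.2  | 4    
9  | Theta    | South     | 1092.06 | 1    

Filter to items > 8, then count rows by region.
SELECT region, COUNT(*)
FROM orders
WHERE items > 8
GROUP BY region

Note: WHERE filters rows before grouping.

Result:
  West: 1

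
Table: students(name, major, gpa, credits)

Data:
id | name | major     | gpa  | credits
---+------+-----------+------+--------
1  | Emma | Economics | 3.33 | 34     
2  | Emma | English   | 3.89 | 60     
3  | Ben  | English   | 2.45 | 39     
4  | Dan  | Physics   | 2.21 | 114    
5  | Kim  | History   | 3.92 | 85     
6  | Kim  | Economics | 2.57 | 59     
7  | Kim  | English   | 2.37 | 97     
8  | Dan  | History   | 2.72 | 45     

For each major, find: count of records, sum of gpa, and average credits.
SELECT major,
       COUNT(*) as cnt,
       SUM(gpa) as total_gpa,
       AVG(credits) as avg_credits
FROM students
GROUP BY major

Result:
  Economics: 2 records, 5.90 total gpa, 46.50 avg credits
  English: 3 records, 8.71 total gpa, 65.33 avg credits
  History: 2 records, 6.64 total gpa, 65.00 avg credits
  Physics: 1 records, 2.21 total gpa, 114.00 avg credits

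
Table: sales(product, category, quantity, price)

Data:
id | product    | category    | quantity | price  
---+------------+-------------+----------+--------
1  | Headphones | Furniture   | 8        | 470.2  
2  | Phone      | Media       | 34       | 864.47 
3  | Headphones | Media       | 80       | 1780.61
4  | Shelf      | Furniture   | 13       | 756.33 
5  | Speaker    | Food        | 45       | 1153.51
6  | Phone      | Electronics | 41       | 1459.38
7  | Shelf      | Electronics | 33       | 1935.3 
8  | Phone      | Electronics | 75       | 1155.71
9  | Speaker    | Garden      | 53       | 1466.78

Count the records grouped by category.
SELECT category, COUNT(*) as count
FROM sales
GROUP BY category

Result:
  Electronics: 3
  Food: 1
  Furniture: 2
  Garden: 1
  Media: 2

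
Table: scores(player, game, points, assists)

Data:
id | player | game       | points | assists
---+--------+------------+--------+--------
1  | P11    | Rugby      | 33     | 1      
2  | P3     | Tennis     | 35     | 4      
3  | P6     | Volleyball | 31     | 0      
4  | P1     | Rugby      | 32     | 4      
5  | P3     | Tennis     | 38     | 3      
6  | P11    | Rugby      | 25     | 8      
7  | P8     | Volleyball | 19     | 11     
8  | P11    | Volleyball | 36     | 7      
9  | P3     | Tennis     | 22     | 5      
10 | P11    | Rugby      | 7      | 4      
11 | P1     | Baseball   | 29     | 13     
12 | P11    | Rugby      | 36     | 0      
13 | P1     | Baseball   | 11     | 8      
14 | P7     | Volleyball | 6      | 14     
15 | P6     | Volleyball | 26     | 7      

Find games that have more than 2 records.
SELECT game, COUNT(*) as cnt
FROM scores
GROUP BY game
HAVING COUNT(*) > 2

Result:
  Rugby: 5
  Tennis: 3
  Volleyball: 5

Note: HAVING filters groups after aggregation, WHERE filters rows before.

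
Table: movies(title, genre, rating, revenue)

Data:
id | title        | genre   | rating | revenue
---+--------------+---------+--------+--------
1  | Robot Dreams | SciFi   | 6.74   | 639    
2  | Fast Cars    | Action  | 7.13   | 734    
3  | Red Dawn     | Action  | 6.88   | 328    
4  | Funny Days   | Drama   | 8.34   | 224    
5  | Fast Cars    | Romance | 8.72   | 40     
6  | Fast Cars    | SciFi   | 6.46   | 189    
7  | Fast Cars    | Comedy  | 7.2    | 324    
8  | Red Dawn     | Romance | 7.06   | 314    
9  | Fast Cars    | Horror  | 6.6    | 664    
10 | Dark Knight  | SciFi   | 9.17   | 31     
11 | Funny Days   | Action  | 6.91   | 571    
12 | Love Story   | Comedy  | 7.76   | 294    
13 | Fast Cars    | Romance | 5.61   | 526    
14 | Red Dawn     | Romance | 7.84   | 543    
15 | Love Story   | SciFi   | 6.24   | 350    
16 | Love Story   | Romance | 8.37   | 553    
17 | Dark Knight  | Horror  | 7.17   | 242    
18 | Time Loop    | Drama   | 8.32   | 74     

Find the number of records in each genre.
SELECT genre, COUNT(*) as count
FROM movies
GROUP BY genre

Result:
  Action: 3
  Comedy: 2
  Drama: 2
  Horror: 2
  Romance: 5
  SciFi: 4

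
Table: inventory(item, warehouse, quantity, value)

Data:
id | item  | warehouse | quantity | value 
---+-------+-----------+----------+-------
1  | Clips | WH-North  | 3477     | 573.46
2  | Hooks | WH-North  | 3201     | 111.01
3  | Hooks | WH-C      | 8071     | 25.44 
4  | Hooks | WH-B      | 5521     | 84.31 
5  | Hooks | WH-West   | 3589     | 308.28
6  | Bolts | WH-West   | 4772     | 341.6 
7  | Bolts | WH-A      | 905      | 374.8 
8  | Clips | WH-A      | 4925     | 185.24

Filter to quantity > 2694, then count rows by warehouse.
SELECT warehouse, COUNT(*)
FROM inventory
WHERE quantity > 2694
GROUP BY warehouse

Note: WHERE filters rows before grouping.

Result:
  WH-A: 1
  WH-B: 1
  WH-C: 1
  WH-North: 2
  WH-West: 2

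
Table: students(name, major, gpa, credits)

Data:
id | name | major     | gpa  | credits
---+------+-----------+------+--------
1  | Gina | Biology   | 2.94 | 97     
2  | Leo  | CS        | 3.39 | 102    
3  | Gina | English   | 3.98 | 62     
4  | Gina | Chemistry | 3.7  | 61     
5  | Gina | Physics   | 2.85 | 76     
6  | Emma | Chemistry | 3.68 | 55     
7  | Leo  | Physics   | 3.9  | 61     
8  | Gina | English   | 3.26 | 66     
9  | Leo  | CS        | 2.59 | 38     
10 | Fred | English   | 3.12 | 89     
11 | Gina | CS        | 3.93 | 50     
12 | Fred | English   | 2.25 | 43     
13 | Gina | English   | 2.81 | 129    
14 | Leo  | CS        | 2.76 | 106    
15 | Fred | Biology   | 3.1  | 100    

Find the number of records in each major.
SELECT major, COUNT(*) as count
FROM students
GROUP BY major

Result:
  Biology: 2
  CS: 4
  Chemistry: 2
  English: 5
  Physics: 2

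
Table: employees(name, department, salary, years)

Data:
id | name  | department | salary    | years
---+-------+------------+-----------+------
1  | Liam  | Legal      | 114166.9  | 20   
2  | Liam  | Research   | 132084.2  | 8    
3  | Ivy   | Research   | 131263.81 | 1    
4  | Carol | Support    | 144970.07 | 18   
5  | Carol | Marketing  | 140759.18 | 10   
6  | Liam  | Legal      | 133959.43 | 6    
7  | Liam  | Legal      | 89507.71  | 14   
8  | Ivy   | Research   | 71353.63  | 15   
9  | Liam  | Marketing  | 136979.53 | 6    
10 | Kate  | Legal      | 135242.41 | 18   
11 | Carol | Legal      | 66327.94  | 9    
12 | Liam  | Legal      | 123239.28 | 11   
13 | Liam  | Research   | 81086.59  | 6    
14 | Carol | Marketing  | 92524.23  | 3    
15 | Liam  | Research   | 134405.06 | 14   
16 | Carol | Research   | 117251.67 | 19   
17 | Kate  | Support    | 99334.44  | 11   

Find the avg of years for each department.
SELECT department, AVG(years) as result
FROM employees
GROUP BY department

Result:
  Legal: 13.00
  Marketing: 6.33
  Research: 10.50
  Support: 14.50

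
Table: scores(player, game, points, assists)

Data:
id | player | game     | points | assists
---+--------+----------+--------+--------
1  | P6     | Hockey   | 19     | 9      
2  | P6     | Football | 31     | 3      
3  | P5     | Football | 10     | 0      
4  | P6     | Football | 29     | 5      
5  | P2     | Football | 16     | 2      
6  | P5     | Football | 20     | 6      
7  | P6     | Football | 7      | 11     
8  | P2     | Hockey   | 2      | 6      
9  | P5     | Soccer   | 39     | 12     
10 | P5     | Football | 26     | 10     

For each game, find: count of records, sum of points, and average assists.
SELECT game,
       COUNT(*) as cnt,
       SUM(points) as total_points,
       AVG(assists) as avg_assists
FROM scores
GROUP BY game

Result:
  Football: 7 records, 139 total points, 5.29 avg assists
  Hockey: 2 records, 21 total points, 7.50 avg assists
  Soccer: 1 records, 39 total points, 12.00 avg assists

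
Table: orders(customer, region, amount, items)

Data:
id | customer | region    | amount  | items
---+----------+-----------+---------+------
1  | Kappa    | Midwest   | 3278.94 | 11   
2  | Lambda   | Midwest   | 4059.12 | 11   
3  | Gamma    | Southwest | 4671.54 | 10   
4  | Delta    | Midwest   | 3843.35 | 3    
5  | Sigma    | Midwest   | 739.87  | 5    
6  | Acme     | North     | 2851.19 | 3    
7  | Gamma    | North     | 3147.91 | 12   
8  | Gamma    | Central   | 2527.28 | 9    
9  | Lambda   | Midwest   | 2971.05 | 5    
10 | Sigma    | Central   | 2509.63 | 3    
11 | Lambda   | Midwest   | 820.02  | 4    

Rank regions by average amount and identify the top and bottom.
SELECT region, AVG(amount)
FROM orders
GROUP BY region
ORDER BY AVG(amount)

All groups:
  Central: 2518.46
  Midwest: 2618.73
  North: 2999.55
  Southwest: 4671.54

Highest: Southwest (4671.54)
Lowest: Central (2518.46)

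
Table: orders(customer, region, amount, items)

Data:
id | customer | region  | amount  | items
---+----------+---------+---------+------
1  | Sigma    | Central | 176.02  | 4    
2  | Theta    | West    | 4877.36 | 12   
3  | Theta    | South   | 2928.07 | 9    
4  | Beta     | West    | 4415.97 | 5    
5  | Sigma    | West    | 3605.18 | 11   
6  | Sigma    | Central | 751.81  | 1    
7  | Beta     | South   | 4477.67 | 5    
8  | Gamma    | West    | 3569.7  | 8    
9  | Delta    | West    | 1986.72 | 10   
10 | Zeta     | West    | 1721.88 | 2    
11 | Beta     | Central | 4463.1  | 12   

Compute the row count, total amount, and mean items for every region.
SELECT region,
       COUNT(*) as cnt,
       SUM(amount) as total_amount,
       AVG(items) as avg_items
FROM orders
GROUP BY region

Result:
  Central: 3 records, 5390.93 total amount, 5.67 avg items
  South: 2 records, 7405.74 total amount, 7.00 avg items
  West: 6 records, 20176.81 total amount, 8.00 avg items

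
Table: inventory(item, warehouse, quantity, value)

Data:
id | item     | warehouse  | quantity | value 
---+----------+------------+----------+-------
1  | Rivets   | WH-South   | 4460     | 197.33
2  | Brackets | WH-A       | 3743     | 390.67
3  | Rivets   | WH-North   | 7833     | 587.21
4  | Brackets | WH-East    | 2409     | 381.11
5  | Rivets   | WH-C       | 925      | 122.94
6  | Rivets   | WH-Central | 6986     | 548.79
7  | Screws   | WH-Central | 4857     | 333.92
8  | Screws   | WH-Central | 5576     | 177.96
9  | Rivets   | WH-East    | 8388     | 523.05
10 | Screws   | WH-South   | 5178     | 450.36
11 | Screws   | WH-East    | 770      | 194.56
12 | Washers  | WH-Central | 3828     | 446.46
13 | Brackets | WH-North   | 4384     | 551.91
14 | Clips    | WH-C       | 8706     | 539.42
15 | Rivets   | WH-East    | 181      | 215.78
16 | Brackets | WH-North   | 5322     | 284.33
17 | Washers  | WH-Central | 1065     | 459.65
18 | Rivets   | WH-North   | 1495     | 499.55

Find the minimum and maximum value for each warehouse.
SELECT warehouse, MIN(value), MAX(value)
FROM inventory
GROUP BY warehouse

Result:
  WH-A: min=390.67, max=390.67
  WH-C: min=122.94, max=539.42
  WH-Central: min=177.96, max=548.79
  WH-East: min=194.56, max=523.05
  WH-North: min=284.33, max=587.21
  WH-South: min=197.33, max=450.36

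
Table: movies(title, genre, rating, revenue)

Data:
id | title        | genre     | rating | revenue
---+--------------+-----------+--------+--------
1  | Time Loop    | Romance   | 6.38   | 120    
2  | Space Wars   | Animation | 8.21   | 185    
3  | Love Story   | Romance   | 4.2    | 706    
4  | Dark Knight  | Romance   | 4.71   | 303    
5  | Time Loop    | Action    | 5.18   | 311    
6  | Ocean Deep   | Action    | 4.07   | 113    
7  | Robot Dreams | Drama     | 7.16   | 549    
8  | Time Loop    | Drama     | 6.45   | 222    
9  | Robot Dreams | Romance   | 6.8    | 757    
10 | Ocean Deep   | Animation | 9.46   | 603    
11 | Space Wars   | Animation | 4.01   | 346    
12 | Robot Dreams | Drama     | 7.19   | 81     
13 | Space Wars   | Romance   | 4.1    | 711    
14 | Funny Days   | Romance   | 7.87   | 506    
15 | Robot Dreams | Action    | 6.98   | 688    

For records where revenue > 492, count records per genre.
SELECT genre, COUNT(*)
FROM movies
WHERE revenue > 492
GROUP BY genre

Note: WHERE filters rows before grouping.

Result:
  Action: 1
  Animation: 1
  Drama: 1
  Romance: 4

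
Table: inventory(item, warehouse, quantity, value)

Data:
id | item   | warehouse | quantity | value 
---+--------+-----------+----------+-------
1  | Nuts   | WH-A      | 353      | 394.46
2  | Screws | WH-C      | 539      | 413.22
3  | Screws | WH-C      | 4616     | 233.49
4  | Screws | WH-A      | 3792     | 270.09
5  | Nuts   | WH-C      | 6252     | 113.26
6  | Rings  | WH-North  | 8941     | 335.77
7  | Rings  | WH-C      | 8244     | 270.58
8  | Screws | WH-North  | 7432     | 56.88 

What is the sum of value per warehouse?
SELECT warehouse, SUM(value) as result
FROM inventory
GROUP BY warehouse

Result:
  WH-A: 664.55
  WH-C: 1030.55
  WH-North: 392.65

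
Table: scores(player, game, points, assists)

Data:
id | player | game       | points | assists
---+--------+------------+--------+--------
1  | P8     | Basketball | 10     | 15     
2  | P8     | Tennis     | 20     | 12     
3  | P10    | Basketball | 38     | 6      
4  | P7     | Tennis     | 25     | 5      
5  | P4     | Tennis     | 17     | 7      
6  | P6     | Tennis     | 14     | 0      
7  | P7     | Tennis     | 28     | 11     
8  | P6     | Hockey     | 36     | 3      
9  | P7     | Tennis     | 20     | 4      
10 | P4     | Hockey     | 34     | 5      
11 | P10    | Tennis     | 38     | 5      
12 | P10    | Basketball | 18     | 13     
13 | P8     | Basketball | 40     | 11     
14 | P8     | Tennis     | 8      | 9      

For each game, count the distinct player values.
SELECT game, COUNT(DISTINCT player)
FROM scores
GROUP BY game

Result:
  Basketball: 2 distinct
  Hockey: 2 distinct
  Tennis: 5 distinct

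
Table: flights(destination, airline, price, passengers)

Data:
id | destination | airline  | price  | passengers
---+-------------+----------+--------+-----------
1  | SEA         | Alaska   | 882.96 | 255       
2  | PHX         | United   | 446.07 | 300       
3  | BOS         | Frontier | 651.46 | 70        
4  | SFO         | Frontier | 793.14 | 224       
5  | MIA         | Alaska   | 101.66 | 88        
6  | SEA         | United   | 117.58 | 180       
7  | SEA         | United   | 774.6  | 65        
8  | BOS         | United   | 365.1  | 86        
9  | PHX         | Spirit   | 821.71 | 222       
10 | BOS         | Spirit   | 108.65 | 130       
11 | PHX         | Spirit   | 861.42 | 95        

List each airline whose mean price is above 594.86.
SELECT airline, AVG(price)
FROM flights
GROUP BY airline
HAVING AVG(price) > 594.86

Result:
  Frontier: avg=722.30
  Spirit: avg=597.26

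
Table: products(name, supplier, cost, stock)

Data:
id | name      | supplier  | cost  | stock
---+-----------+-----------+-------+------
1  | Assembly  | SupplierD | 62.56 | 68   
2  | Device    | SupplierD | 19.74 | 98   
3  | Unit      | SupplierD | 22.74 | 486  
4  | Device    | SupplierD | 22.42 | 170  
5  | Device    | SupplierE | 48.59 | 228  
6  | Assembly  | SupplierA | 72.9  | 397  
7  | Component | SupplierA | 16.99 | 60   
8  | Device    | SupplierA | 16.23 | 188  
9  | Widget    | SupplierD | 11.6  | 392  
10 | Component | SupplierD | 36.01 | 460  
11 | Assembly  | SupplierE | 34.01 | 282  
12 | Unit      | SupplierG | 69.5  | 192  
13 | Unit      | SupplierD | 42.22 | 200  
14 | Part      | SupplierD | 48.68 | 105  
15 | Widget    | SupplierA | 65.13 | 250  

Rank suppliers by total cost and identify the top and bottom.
SELECT supplier, SUM(cost)
FROM products
GROUP BY supplier
ORDER BY SUM(cost)

All groups:
  SupplierG: 69.50
  SupplierE: 82.60
  SupplierA: 171.25
  SupplierD: 265.97

Highest: SupplierD (265.97)
Lowest: SupplierG (69.50)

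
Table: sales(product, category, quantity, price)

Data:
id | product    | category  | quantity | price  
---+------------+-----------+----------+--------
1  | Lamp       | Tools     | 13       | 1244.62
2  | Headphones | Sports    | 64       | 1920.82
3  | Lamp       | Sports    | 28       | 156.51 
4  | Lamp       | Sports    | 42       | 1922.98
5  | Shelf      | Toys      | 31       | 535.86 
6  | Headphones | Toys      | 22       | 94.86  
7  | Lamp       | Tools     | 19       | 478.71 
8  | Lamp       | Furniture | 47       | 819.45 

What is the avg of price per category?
SELECT category, AVG(price) as result
FROM sales
GROUP BY category

Result:
  Furniture: 819.45
  Sports: 1333.44
  Tools: 861.67
  Toys: 315.36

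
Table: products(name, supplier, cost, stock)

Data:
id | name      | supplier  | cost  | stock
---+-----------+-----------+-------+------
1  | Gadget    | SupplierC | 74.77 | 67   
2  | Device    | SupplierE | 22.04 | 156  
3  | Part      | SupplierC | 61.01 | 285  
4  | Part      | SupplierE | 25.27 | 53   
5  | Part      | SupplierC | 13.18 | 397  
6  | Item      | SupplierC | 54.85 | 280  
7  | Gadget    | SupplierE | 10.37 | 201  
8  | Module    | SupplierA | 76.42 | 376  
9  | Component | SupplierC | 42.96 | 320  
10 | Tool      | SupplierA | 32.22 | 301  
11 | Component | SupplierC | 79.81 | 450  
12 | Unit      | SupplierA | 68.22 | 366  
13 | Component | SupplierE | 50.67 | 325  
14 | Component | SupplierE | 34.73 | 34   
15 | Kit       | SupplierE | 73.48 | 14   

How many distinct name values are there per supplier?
SELECT supplier, COUNT(DISTINCT name)
FROM products
GROUP BY supplier

Result:
  SupplierA: 3 distinct
  SupplierC: 4 distinct
  SupplierE: 5 distinct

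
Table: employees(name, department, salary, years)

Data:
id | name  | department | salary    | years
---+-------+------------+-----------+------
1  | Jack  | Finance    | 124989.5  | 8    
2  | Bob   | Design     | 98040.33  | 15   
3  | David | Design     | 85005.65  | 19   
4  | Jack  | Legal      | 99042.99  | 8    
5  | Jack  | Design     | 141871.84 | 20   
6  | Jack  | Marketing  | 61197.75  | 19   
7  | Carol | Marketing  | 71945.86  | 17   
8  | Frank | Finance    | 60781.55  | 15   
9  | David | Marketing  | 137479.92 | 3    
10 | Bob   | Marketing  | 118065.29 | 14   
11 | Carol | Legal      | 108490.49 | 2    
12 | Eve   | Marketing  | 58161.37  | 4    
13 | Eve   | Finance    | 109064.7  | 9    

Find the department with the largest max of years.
SELECT department, MAX(years) as val
FROM employees
GROUP BY department
ORDER BY val DESC
LIMIT 1

Result: Design with max(years) = 20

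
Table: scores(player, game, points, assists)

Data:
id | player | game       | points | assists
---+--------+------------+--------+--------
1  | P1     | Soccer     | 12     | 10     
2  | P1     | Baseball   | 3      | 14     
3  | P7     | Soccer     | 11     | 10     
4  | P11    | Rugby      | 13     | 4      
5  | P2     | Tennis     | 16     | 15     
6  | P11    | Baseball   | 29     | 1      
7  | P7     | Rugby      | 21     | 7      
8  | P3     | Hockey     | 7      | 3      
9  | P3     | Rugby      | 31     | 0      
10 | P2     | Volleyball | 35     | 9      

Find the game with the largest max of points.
SELECT game, MAX(points) as val
FROM scores
GROUP BY game
ORDER BY val DESC
LIMIT 1

Result: Volleyball with max(points) = 35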